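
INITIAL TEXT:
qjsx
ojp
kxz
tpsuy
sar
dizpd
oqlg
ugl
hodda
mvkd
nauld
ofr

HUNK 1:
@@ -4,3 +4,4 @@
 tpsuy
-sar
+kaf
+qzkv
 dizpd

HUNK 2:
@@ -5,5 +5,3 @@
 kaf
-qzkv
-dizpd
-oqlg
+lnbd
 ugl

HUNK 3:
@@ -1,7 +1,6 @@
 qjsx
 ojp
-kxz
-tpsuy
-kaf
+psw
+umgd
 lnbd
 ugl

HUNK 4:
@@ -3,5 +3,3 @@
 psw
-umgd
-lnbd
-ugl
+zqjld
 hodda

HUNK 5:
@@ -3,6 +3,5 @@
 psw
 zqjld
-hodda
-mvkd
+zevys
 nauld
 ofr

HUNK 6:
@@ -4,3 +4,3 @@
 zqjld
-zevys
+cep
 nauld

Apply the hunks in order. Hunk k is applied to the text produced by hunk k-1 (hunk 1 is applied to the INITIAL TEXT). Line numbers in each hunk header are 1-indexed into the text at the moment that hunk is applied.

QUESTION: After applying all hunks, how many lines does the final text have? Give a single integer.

Answer: 7

Derivation:
Hunk 1: at line 4 remove [sar] add [kaf,qzkv] -> 13 lines: qjsx ojp kxz tpsuy kaf qzkv dizpd oqlg ugl hodda mvkd nauld ofr
Hunk 2: at line 5 remove [qzkv,dizpd,oqlg] add [lnbd] -> 11 lines: qjsx ojp kxz tpsuy kaf lnbd ugl hodda mvkd nauld ofr
Hunk 3: at line 1 remove [kxz,tpsuy,kaf] add [psw,umgd] -> 10 lines: qjsx ojp psw umgd lnbd ugl hodda mvkd nauld ofr
Hunk 4: at line 3 remove [umgd,lnbd,ugl] add [zqjld] -> 8 lines: qjsx ojp psw zqjld hodda mvkd nauld ofr
Hunk 5: at line 3 remove [hodda,mvkd] add [zevys] -> 7 lines: qjsx ojp psw zqjld zevys nauld ofr
Hunk 6: at line 4 remove [zevys] add [cep] -> 7 lines: qjsx ojp psw zqjld cep nauld ofr
Final line count: 7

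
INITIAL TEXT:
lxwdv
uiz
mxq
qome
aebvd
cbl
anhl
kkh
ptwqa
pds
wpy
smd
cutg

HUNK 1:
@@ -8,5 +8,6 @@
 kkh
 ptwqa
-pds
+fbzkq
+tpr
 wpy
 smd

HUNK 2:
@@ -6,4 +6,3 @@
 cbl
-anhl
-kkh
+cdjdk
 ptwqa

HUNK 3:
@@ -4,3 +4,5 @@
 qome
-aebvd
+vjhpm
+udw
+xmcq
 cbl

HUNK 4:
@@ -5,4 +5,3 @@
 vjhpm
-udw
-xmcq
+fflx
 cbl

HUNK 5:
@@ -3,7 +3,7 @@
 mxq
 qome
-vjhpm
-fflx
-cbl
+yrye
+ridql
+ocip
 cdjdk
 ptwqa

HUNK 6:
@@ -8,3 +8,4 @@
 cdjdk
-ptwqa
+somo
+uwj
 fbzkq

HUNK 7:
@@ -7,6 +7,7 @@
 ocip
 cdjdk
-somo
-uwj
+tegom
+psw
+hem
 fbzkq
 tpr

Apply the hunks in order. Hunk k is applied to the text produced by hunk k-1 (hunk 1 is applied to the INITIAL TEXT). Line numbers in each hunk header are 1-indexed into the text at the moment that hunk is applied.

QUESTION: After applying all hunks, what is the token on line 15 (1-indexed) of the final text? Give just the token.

Answer: smd

Derivation:
Hunk 1: at line 8 remove [pds] add [fbzkq,tpr] -> 14 lines: lxwdv uiz mxq qome aebvd cbl anhl kkh ptwqa fbzkq tpr wpy smd cutg
Hunk 2: at line 6 remove [anhl,kkh] add [cdjdk] -> 13 lines: lxwdv uiz mxq qome aebvd cbl cdjdk ptwqa fbzkq tpr wpy smd cutg
Hunk 3: at line 4 remove [aebvd] add [vjhpm,udw,xmcq] -> 15 lines: lxwdv uiz mxq qome vjhpm udw xmcq cbl cdjdk ptwqa fbzkq tpr wpy smd cutg
Hunk 4: at line 5 remove [udw,xmcq] add [fflx] -> 14 lines: lxwdv uiz mxq qome vjhpm fflx cbl cdjdk ptwqa fbzkq tpr wpy smd cutg
Hunk 5: at line 3 remove [vjhpm,fflx,cbl] add [yrye,ridql,ocip] -> 14 lines: lxwdv uiz mxq qome yrye ridql ocip cdjdk ptwqa fbzkq tpr wpy smd cutg
Hunk 6: at line 8 remove [ptwqa] add [somo,uwj] -> 15 lines: lxwdv uiz mxq qome yrye ridql ocip cdjdk somo uwj fbzkq tpr wpy smd cutg
Hunk 7: at line 7 remove [somo,uwj] add [tegom,psw,hem] -> 16 lines: lxwdv uiz mxq qome yrye ridql ocip cdjdk tegom psw hem fbzkq tpr wpy smd cutg
Final line 15: smd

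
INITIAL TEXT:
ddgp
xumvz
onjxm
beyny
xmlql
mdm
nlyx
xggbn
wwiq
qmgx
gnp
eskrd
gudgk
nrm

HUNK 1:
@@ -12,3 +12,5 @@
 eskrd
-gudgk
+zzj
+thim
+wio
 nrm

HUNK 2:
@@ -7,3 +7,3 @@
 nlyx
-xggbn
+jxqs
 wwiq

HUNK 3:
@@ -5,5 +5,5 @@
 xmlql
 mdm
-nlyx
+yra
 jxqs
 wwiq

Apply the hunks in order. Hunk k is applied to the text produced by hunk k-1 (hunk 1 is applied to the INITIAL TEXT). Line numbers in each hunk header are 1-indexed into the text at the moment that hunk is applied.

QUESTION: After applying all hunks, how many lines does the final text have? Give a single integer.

Hunk 1: at line 12 remove [gudgk] add [zzj,thim,wio] -> 16 lines: ddgp xumvz onjxm beyny xmlql mdm nlyx xggbn wwiq qmgx gnp eskrd zzj thim wio nrm
Hunk 2: at line 7 remove [xggbn] add [jxqs] -> 16 lines: ddgp xumvz onjxm beyny xmlql mdm nlyx jxqs wwiq qmgx gnp eskrd zzj thim wio nrm
Hunk 3: at line 5 remove [nlyx] add [yra] -> 16 lines: ddgp xumvz onjxm beyny xmlql mdm yra jxqs wwiq qmgx gnp eskrd zzj thim wio nrm
Final line count: 16

Answer: 16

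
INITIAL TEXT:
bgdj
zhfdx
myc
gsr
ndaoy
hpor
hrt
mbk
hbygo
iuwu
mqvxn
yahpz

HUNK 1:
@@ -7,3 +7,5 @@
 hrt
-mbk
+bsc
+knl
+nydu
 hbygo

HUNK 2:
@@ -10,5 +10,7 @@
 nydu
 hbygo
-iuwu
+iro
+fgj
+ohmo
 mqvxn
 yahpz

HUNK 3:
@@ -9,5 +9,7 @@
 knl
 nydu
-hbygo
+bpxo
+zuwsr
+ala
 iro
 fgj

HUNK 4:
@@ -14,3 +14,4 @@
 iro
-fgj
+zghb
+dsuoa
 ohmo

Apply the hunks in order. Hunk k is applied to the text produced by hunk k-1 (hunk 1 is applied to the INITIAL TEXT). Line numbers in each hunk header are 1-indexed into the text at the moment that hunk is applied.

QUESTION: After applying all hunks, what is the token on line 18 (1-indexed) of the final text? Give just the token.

Answer: mqvxn

Derivation:
Hunk 1: at line 7 remove [mbk] add [bsc,knl,nydu] -> 14 lines: bgdj zhfdx myc gsr ndaoy hpor hrt bsc knl nydu hbygo iuwu mqvxn yahpz
Hunk 2: at line 10 remove [iuwu] add [iro,fgj,ohmo] -> 16 lines: bgdj zhfdx myc gsr ndaoy hpor hrt bsc knl nydu hbygo iro fgj ohmo mqvxn yahpz
Hunk 3: at line 9 remove [hbygo] add [bpxo,zuwsr,ala] -> 18 lines: bgdj zhfdx myc gsr ndaoy hpor hrt bsc knl nydu bpxo zuwsr ala iro fgj ohmo mqvxn yahpz
Hunk 4: at line 14 remove [fgj] add [zghb,dsuoa] -> 19 lines: bgdj zhfdx myc gsr ndaoy hpor hrt bsc knl nydu bpxo zuwsr ala iro zghb dsuoa ohmo mqvxn yahpz
Final line 18: mqvxn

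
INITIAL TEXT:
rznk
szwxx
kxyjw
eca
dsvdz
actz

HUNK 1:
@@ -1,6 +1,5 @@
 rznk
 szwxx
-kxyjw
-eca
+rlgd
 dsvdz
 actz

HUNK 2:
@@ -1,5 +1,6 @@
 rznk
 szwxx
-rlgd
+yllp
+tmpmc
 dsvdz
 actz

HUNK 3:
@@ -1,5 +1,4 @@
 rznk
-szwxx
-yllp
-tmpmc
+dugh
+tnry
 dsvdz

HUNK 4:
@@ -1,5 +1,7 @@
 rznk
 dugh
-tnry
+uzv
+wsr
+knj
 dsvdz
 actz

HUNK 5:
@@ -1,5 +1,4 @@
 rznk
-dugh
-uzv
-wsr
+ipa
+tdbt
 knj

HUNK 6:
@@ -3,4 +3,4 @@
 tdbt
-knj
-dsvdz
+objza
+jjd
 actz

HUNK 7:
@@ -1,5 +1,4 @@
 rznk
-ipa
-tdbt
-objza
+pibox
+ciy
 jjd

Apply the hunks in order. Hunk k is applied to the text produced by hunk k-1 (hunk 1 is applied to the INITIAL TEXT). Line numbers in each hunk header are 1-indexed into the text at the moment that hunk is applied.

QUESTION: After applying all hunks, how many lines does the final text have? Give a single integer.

Answer: 5

Derivation:
Hunk 1: at line 1 remove [kxyjw,eca] add [rlgd] -> 5 lines: rznk szwxx rlgd dsvdz actz
Hunk 2: at line 1 remove [rlgd] add [yllp,tmpmc] -> 6 lines: rznk szwxx yllp tmpmc dsvdz actz
Hunk 3: at line 1 remove [szwxx,yllp,tmpmc] add [dugh,tnry] -> 5 lines: rznk dugh tnry dsvdz actz
Hunk 4: at line 1 remove [tnry] add [uzv,wsr,knj] -> 7 lines: rznk dugh uzv wsr knj dsvdz actz
Hunk 5: at line 1 remove [dugh,uzv,wsr] add [ipa,tdbt] -> 6 lines: rznk ipa tdbt knj dsvdz actz
Hunk 6: at line 3 remove [knj,dsvdz] add [objza,jjd] -> 6 lines: rznk ipa tdbt objza jjd actz
Hunk 7: at line 1 remove [ipa,tdbt,objza] add [pibox,ciy] -> 5 lines: rznk pibox ciy jjd actz
Final line count: 5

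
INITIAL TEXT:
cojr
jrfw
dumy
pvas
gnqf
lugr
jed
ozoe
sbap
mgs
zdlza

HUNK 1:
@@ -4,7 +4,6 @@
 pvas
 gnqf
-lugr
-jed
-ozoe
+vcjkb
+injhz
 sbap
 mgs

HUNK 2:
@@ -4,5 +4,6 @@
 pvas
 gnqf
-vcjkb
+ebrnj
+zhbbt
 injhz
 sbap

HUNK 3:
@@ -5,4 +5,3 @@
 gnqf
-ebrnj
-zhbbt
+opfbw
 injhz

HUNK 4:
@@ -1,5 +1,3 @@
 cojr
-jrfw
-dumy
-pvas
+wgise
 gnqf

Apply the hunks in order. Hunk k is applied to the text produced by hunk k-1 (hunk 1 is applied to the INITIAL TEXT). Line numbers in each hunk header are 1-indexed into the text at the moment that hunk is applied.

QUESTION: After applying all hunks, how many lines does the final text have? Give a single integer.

Answer: 8

Derivation:
Hunk 1: at line 4 remove [lugr,jed,ozoe] add [vcjkb,injhz] -> 10 lines: cojr jrfw dumy pvas gnqf vcjkb injhz sbap mgs zdlza
Hunk 2: at line 4 remove [vcjkb] add [ebrnj,zhbbt] -> 11 lines: cojr jrfw dumy pvas gnqf ebrnj zhbbt injhz sbap mgs zdlza
Hunk 3: at line 5 remove [ebrnj,zhbbt] add [opfbw] -> 10 lines: cojr jrfw dumy pvas gnqf opfbw injhz sbap mgs zdlza
Hunk 4: at line 1 remove [jrfw,dumy,pvas] add [wgise] -> 8 lines: cojr wgise gnqf opfbw injhz sbap mgs zdlza
Final line count: 8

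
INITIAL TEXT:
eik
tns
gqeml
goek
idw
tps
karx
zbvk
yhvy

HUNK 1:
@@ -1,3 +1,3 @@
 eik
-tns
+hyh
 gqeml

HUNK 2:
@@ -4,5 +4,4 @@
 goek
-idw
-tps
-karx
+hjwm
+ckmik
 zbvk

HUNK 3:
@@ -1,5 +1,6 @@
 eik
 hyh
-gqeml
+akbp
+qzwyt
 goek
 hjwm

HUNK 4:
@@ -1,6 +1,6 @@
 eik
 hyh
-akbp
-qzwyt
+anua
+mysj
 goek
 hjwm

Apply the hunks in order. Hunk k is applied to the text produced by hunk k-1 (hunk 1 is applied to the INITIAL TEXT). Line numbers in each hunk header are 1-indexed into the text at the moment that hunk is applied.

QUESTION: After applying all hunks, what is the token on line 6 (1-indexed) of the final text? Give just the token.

Answer: hjwm

Derivation:
Hunk 1: at line 1 remove [tns] add [hyh] -> 9 lines: eik hyh gqeml goek idw tps karx zbvk yhvy
Hunk 2: at line 4 remove [idw,tps,karx] add [hjwm,ckmik] -> 8 lines: eik hyh gqeml goek hjwm ckmik zbvk yhvy
Hunk 3: at line 1 remove [gqeml] add [akbp,qzwyt] -> 9 lines: eik hyh akbp qzwyt goek hjwm ckmik zbvk yhvy
Hunk 4: at line 1 remove [akbp,qzwyt] add [anua,mysj] -> 9 lines: eik hyh anua mysj goek hjwm ckmik zbvk yhvy
Final line 6: hjwm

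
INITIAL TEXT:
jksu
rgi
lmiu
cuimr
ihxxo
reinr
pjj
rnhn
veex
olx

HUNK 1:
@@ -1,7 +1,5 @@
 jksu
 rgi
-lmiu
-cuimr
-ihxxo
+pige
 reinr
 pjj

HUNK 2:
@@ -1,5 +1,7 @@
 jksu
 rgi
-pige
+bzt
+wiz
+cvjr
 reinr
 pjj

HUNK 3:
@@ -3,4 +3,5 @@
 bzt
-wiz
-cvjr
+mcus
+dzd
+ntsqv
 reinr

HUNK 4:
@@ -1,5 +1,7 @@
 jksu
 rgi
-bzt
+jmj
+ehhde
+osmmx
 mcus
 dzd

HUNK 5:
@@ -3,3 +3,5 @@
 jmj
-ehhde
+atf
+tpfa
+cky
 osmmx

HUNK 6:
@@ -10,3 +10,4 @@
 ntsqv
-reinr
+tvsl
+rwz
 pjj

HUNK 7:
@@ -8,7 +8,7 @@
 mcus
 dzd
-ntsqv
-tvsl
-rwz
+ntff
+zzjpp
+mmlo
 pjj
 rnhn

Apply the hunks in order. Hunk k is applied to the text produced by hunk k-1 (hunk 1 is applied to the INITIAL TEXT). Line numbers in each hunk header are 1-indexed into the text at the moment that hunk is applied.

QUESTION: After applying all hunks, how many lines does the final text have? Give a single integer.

Hunk 1: at line 1 remove [lmiu,cuimr,ihxxo] add [pige] -> 8 lines: jksu rgi pige reinr pjj rnhn veex olx
Hunk 2: at line 1 remove [pige] add [bzt,wiz,cvjr] -> 10 lines: jksu rgi bzt wiz cvjr reinr pjj rnhn veex olx
Hunk 3: at line 3 remove [wiz,cvjr] add [mcus,dzd,ntsqv] -> 11 lines: jksu rgi bzt mcus dzd ntsqv reinr pjj rnhn veex olx
Hunk 4: at line 1 remove [bzt] add [jmj,ehhde,osmmx] -> 13 lines: jksu rgi jmj ehhde osmmx mcus dzd ntsqv reinr pjj rnhn veex olx
Hunk 5: at line 3 remove [ehhde] add [atf,tpfa,cky] -> 15 lines: jksu rgi jmj atf tpfa cky osmmx mcus dzd ntsqv reinr pjj rnhn veex olx
Hunk 6: at line 10 remove [reinr] add [tvsl,rwz] -> 16 lines: jksu rgi jmj atf tpfa cky osmmx mcus dzd ntsqv tvsl rwz pjj rnhn veex olx
Hunk 7: at line 8 remove [ntsqv,tvsl,rwz] add [ntff,zzjpp,mmlo] -> 16 lines: jksu rgi jmj atf tpfa cky osmmx mcus dzd ntff zzjpp mmlo pjj rnhn veex olx
Final line count: 16

Answer: 16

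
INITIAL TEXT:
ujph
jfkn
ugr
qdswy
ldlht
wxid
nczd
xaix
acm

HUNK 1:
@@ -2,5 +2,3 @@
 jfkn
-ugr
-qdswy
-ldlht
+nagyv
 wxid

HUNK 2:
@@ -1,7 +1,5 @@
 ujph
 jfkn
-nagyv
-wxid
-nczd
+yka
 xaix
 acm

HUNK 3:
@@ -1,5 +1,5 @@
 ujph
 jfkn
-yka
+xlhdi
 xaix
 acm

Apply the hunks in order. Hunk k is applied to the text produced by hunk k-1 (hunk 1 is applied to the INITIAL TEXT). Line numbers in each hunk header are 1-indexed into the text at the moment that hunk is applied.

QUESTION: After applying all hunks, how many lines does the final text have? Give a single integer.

Answer: 5

Derivation:
Hunk 1: at line 2 remove [ugr,qdswy,ldlht] add [nagyv] -> 7 lines: ujph jfkn nagyv wxid nczd xaix acm
Hunk 2: at line 1 remove [nagyv,wxid,nczd] add [yka] -> 5 lines: ujph jfkn yka xaix acm
Hunk 3: at line 1 remove [yka] add [xlhdi] -> 5 lines: ujph jfkn xlhdi xaix acm
Final line count: 5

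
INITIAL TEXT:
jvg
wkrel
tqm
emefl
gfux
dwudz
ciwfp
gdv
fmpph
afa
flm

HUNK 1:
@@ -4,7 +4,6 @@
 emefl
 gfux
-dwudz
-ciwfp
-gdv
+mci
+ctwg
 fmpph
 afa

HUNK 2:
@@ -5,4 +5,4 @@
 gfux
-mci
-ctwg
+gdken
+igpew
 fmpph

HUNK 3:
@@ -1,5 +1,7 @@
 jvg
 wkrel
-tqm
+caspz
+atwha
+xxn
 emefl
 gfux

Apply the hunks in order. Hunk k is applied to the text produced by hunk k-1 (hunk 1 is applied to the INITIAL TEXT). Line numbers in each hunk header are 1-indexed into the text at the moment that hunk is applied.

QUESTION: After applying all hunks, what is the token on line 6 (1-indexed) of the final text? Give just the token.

Hunk 1: at line 4 remove [dwudz,ciwfp,gdv] add [mci,ctwg] -> 10 lines: jvg wkrel tqm emefl gfux mci ctwg fmpph afa flm
Hunk 2: at line 5 remove [mci,ctwg] add [gdken,igpew] -> 10 lines: jvg wkrel tqm emefl gfux gdken igpew fmpph afa flm
Hunk 3: at line 1 remove [tqm] add [caspz,atwha,xxn] -> 12 lines: jvg wkrel caspz atwha xxn emefl gfux gdken igpew fmpph afa flm
Final line 6: emefl

Answer: emefl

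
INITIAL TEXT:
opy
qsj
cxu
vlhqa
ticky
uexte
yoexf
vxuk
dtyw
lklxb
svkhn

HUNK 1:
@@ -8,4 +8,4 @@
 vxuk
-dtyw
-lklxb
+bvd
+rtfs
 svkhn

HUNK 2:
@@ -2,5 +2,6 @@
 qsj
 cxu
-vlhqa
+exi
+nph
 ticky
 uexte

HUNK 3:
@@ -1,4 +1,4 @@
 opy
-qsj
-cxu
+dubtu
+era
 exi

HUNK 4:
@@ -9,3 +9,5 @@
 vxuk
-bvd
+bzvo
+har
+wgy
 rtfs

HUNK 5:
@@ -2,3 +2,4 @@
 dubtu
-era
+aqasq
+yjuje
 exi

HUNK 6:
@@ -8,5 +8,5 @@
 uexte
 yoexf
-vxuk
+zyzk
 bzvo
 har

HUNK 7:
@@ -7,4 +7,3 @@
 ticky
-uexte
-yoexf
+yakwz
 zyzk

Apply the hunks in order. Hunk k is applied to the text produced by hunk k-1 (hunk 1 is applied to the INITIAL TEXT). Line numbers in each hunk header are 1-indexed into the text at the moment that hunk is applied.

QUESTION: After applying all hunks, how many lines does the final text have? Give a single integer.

Hunk 1: at line 8 remove [dtyw,lklxb] add [bvd,rtfs] -> 11 lines: opy qsj cxu vlhqa ticky uexte yoexf vxuk bvd rtfs svkhn
Hunk 2: at line 2 remove [vlhqa] add [exi,nph] -> 12 lines: opy qsj cxu exi nph ticky uexte yoexf vxuk bvd rtfs svkhn
Hunk 3: at line 1 remove [qsj,cxu] add [dubtu,era] -> 12 lines: opy dubtu era exi nph ticky uexte yoexf vxuk bvd rtfs svkhn
Hunk 4: at line 9 remove [bvd] add [bzvo,har,wgy] -> 14 lines: opy dubtu era exi nph ticky uexte yoexf vxuk bzvo har wgy rtfs svkhn
Hunk 5: at line 2 remove [era] add [aqasq,yjuje] -> 15 lines: opy dubtu aqasq yjuje exi nph ticky uexte yoexf vxuk bzvo har wgy rtfs svkhn
Hunk 6: at line 8 remove [vxuk] add [zyzk] -> 15 lines: opy dubtu aqasq yjuje exi nph ticky uexte yoexf zyzk bzvo har wgy rtfs svkhn
Hunk 7: at line 7 remove [uexte,yoexf] add [yakwz] -> 14 lines: opy dubtu aqasq yjuje exi nph ticky yakwz zyzk bzvo har wgy rtfs svkhn
Final line count: 14

Answer: 14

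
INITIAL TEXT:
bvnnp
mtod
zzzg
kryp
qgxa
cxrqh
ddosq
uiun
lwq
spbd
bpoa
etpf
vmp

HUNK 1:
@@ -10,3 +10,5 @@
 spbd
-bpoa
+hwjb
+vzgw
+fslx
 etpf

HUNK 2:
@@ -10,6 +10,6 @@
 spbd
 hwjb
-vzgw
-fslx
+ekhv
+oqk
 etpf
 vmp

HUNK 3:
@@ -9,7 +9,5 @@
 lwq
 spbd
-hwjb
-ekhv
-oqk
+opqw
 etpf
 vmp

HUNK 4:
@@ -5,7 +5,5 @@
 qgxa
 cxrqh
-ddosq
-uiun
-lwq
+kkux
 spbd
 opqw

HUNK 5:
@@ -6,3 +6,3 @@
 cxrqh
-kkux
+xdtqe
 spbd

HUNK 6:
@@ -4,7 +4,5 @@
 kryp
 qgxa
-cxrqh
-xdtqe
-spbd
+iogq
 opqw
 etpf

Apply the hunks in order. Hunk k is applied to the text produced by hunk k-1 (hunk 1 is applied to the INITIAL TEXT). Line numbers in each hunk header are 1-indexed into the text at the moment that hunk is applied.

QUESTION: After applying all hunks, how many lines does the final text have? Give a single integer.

Answer: 9

Derivation:
Hunk 1: at line 10 remove [bpoa] add [hwjb,vzgw,fslx] -> 15 lines: bvnnp mtod zzzg kryp qgxa cxrqh ddosq uiun lwq spbd hwjb vzgw fslx etpf vmp
Hunk 2: at line 10 remove [vzgw,fslx] add [ekhv,oqk] -> 15 lines: bvnnp mtod zzzg kryp qgxa cxrqh ddosq uiun lwq spbd hwjb ekhv oqk etpf vmp
Hunk 3: at line 9 remove [hwjb,ekhv,oqk] add [opqw] -> 13 lines: bvnnp mtod zzzg kryp qgxa cxrqh ddosq uiun lwq spbd opqw etpf vmp
Hunk 4: at line 5 remove [ddosq,uiun,lwq] add [kkux] -> 11 lines: bvnnp mtod zzzg kryp qgxa cxrqh kkux spbd opqw etpf vmp
Hunk 5: at line 6 remove [kkux] add [xdtqe] -> 11 lines: bvnnp mtod zzzg kryp qgxa cxrqh xdtqe spbd opqw etpf vmp
Hunk 6: at line 4 remove [cxrqh,xdtqe,spbd] add [iogq] -> 9 lines: bvnnp mtod zzzg kryp qgxa iogq opqw etpf vmp
Final line count: 9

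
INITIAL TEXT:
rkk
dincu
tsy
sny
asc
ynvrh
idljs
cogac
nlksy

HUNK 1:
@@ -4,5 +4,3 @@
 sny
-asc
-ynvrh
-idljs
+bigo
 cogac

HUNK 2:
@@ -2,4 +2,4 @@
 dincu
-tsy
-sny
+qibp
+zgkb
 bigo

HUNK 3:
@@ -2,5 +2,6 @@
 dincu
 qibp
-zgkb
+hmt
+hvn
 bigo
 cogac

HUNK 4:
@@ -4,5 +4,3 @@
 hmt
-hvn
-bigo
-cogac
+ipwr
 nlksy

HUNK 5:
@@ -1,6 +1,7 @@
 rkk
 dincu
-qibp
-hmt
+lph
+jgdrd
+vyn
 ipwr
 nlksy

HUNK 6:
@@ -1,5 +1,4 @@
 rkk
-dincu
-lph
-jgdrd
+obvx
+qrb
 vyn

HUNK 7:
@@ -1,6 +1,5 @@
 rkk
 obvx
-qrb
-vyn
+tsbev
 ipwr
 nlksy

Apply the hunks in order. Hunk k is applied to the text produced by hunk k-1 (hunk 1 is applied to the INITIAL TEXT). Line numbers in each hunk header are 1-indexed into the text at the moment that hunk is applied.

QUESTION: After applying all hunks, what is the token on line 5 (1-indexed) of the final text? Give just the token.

Answer: nlksy

Derivation:
Hunk 1: at line 4 remove [asc,ynvrh,idljs] add [bigo] -> 7 lines: rkk dincu tsy sny bigo cogac nlksy
Hunk 2: at line 2 remove [tsy,sny] add [qibp,zgkb] -> 7 lines: rkk dincu qibp zgkb bigo cogac nlksy
Hunk 3: at line 2 remove [zgkb] add [hmt,hvn] -> 8 lines: rkk dincu qibp hmt hvn bigo cogac nlksy
Hunk 4: at line 4 remove [hvn,bigo,cogac] add [ipwr] -> 6 lines: rkk dincu qibp hmt ipwr nlksy
Hunk 5: at line 1 remove [qibp,hmt] add [lph,jgdrd,vyn] -> 7 lines: rkk dincu lph jgdrd vyn ipwr nlksy
Hunk 6: at line 1 remove [dincu,lph,jgdrd] add [obvx,qrb] -> 6 lines: rkk obvx qrb vyn ipwr nlksy
Hunk 7: at line 1 remove [qrb,vyn] add [tsbev] -> 5 lines: rkk obvx tsbev ipwr nlksy
Final line 5: nlksy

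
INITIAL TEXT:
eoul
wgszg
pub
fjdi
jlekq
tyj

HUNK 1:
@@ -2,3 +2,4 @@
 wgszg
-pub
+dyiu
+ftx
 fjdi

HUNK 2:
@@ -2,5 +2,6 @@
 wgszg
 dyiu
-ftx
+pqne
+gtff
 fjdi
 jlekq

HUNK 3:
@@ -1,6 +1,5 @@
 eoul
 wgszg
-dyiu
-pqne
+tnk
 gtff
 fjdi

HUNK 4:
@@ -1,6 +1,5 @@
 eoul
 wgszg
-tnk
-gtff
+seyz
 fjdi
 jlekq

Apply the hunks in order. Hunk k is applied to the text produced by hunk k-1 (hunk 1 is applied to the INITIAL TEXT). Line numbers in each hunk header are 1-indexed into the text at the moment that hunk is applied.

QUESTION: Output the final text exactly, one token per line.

Hunk 1: at line 2 remove [pub] add [dyiu,ftx] -> 7 lines: eoul wgszg dyiu ftx fjdi jlekq tyj
Hunk 2: at line 2 remove [ftx] add [pqne,gtff] -> 8 lines: eoul wgszg dyiu pqne gtff fjdi jlekq tyj
Hunk 3: at line 1 remove [dyiu,pqne] add [tnk] -> 7 lines: eoul wgszg tnk gtff fjdi jlekq tyj
Hunk 4: at line 1 remove [tnk,gtff] add [seyz] -> 6 lines: eoul wgszg seyz fjdi jlekq tyj

Answer: eoul
wgszg
seyz
fjdi
jlekq
tyj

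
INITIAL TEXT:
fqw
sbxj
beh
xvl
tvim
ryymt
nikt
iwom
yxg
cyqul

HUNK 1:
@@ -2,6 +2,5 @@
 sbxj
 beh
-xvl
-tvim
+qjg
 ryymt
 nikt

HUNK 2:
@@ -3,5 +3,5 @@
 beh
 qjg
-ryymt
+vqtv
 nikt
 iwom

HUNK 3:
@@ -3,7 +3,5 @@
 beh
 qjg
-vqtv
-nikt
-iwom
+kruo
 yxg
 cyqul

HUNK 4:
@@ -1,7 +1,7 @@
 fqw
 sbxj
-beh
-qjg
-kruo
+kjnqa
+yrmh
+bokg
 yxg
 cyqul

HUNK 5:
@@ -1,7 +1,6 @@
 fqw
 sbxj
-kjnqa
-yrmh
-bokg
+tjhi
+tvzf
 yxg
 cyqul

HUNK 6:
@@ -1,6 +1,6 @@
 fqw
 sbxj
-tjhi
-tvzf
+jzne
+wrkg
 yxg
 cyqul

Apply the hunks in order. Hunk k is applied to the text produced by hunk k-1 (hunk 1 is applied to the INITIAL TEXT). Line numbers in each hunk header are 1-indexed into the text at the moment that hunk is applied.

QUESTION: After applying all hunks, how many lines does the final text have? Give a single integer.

Answer: 6

Derivation:
Hunk 1: at line 2 remove [xvl,tvim] add [qjg] -> 9 lines: fqw sbxj beh qjg ryymt nikt iwom yxg cyqul
Hunk 2: at line 3 remove [ryymt] add [vqtv] -> 9 lines: fqw sbxj beh qjg vqtv nikt iwom yxg cyqul
Hunk 3: at line 3 remove [vqtv,nikt,iwom] add [kruo] -> 7 lines: fqw sbxj beh qjg kruo yxg cyqul
Hunk 4: at line 1 remove [beh,qjg,kruo] add [kjnqa,yrmh,bokg] -> 7 lines: fqw sbxj kjnqa yrmh bokg yxg cyqul
Hunk 5: at line 1 remove [kjnqa,yrmh,bokg] add [tjhi,tvzf] -> 6 lines: fqw sbxj tjhi tvzf yxg cyqul
Hunk 6: at line 1 remove [tjhi,tvzf] add [jzne,wrkg] -> 6 lines: fqw sbxj jzne wrkg yxg cyqul
Final line count: 6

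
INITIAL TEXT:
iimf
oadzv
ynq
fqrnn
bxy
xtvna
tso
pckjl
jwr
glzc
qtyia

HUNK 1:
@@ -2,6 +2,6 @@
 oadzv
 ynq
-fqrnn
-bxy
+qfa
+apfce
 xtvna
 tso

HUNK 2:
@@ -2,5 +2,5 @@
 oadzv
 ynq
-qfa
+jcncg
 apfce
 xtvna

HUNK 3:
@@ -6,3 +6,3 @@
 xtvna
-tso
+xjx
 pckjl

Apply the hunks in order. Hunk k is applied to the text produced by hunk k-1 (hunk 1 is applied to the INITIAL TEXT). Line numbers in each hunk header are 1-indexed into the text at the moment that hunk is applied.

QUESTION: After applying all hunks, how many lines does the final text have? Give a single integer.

Answer: 11

Derivation:
Hunk 1: at line 2 remove [fqrnn,bxy] add [qfa,apfce] -> 11 lines: iimf oadzv ynq qfa apfce xtvna tso pckjl jwr glzc qtyia
Hunk 2: at line 2 remove [qfa] add [jcncg] -> 11 lines: iimf oadzv ynq jcncg apfce xtvna tso pckjl jwr glzc qtyia
Hunk 3: at line 6 remove [tso] add [xjx] -> 11 lines: iimf oadzv ynq jcncg apfce xtvna xjx pckjl jwr glzc qtyia
Final line count: 11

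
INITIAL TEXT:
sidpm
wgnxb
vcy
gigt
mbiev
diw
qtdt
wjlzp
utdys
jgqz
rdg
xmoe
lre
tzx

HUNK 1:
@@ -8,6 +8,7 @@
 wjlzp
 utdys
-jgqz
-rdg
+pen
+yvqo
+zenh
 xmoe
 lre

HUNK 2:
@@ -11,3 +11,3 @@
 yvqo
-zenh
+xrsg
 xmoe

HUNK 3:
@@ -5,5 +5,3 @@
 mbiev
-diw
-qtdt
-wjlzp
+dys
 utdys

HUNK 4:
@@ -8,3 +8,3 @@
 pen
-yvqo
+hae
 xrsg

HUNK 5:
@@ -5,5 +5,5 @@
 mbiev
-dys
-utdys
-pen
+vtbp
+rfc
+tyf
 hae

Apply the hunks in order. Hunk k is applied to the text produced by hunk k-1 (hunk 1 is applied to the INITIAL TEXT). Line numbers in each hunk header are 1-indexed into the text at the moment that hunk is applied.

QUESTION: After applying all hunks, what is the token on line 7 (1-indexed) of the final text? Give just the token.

Answer: rfc

Derivation:
Hunk 1: at line 8 remove [jgqz,rdg] add [pen,yvqo,zenh] -> 15 lines: sidpm wgnxb vcy gigt mbiev diw qtdt wjlzp utdys pen yvqo zenh xmoe lre tzx
Hunk 2: at line 11 remove [zenh] add [xrsg] -> 15 lines: sidpm wgnxb vcy gigt mbiev diw qtdt wjlzp utdys pen yvqo xrsg xmoe lre tzx
Hunk 3: at line 5 remove [diw,qtdt,wjlzp] add [dys] -> 13 lines: sidpm wgnxb vcy gigt mbiev dys utdys pen yvqo xrsg xmoe lre tzx
Hunk 4: at line 8 remove [yvqo] add [hae] -> 13 lines: sidpm wgnxb vcy gigt mbiev dys utdys pen hae xrsg xmoe lre tzx
Hunk 5: at line 5 remove [dys,utdys,pen] add [vtbp,rfc,tyf] -> 13 lines: sidpm wgnxb vcy gigt mbiev vtbp rfc tyf hae xrsg xmoe lre tzx
Final line 7: rfc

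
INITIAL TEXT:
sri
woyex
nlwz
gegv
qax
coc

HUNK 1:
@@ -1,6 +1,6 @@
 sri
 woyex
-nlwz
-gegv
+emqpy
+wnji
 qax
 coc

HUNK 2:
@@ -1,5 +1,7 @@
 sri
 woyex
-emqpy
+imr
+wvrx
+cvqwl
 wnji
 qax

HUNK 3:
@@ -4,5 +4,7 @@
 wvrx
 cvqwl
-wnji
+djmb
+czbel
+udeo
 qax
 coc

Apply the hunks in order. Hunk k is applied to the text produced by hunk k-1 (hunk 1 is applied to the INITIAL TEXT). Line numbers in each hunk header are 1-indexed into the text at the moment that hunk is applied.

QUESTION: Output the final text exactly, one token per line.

Answer: sri
woyex
imr
wvrx
cvqwl
djmb
czbel
udeo
qax
coc

Derivation:
Hunk 1: at line 1 remove [nlwz,gegv] add [emqpy,wnji] -> 6 lines: sri woyex emqpy wnji qax coc
Hunk 2: at line 1 remove [emqpy] add [imr,wvrx,cvqwl] -> 8 lines: sri woyex imr wvrx cvqwl wnji qax coc
Hunk 3: at line 4 remove [wnji] add [djmb,czbel,udeo] -> 10 lines: sri woyex imr wvrx cvqwl djmb czbel udeo qax coc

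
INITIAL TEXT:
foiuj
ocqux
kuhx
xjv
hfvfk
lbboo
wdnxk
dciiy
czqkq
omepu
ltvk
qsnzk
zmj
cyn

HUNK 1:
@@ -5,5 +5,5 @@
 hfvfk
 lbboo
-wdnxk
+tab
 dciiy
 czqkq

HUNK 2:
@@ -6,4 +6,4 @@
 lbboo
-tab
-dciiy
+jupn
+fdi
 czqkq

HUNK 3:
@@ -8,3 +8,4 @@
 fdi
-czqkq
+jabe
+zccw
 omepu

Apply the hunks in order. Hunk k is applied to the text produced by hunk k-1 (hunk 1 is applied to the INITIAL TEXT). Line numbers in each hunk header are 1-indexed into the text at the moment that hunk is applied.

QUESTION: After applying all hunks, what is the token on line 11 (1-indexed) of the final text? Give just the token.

Hunk 1: at line 5 remove [wdnxk] add [tab] -> 14 lines: foiuj ocqux kuhx xjv hfvfk lbboo tab dciiy czqkq omepu ltvk qsnzk zmj cyn
Hunk 2: at line 6 remove [tab,dciiy] add [jupn,fdi] -> 14 lines: foiuj ocqux kuhx xjv hfvfk lbboo jupn fdi czqkq omepu ltvk qsnzk zmj cyn
Hunk 3: at line 8 remove [czqkq] add [jabe,zccw] -> 15 lines: foiuj ocqux kuhx xjv hfvfk lbboo jupn fdi jabe zccw omepu ltvk qsnzk zmj cyn
Final line 11: omepu

Answer: omepu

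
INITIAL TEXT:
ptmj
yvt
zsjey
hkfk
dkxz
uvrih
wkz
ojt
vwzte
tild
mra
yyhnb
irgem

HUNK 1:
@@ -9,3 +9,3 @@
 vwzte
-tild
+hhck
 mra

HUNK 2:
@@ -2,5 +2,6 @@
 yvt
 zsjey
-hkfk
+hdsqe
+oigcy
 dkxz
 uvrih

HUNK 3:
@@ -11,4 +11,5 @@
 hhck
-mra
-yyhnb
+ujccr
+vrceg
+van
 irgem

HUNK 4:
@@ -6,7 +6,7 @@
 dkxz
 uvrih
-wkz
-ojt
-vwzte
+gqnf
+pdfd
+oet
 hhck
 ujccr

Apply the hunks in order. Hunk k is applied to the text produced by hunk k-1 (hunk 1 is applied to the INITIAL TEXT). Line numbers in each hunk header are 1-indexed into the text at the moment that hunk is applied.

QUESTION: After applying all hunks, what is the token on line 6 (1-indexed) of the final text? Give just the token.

Hunk 1: at line 9 remove [tild] add [hhck] -> 13 lines: ptmj yvt zsjey hkfk dkxz uvrih wkz ojt vwzte hhck mra yyhnb irgem
Hunk 2: at line 2 remove [hkfk] add [hdsqe,oigcy] -> 14 lines: ptmj yvt zsjey hdsqe oigcy dkxz uvrih wkz ojt vwzte hhck mra yyhnb irgem
Hunk 3: at line 11 remove [mra,yyhnb] add [ujccr,vrceg,van] -> 15 lines: ptmj yvt zsjey hdsqe oigcy dkxz uvrih wkz ojt vwzte hhck ujccr vrceg van irgem
Hunk 4: at line 6 remove [wkz,ojt,vwzte] add [gqnf,pdfd,oet] -> 15 lines: ptmj yvt zsjey hdsqe oigcy dkxz uvrih gqnf pdfd oet hhck ujccr vrceg van irgem
Final line 6: dkxz

Answer: dkxz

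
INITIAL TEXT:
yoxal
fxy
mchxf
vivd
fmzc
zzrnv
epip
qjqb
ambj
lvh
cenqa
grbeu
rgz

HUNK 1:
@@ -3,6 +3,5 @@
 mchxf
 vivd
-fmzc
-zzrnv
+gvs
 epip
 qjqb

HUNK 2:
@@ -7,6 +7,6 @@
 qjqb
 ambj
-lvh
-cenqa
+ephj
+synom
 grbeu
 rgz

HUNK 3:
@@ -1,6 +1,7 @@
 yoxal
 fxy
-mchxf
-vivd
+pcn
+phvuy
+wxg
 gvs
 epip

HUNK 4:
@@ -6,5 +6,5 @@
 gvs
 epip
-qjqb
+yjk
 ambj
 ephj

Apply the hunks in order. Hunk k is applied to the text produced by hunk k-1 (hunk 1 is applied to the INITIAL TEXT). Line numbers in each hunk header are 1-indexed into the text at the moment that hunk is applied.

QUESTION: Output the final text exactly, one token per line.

Hunk 1: at line 3 remove [fmzc,zzrnv] add [gvs] -> 12 lines: yoxal fxy mchxf vivd gvs epip qjqb ambj lvh cenqa grbeu rgz
Hunk 2: at line 7 remove [lvh,cenqa] add [ephj,synom] -> 12 lines: yoxal fxy mchxf vivd gvs epip qjqb ambj ephj synom grbeu rgz
Hunk 3: at line 1 remove [mchxf,vivd] add [pcn,phvuy,wxg] -> 13 lines: yoxal fxy pcn phvuy wxg gvs epip qjqb ambj ephj synom grbeu rgz
Hunk 4: at line 6 remove [qjqb] add [yjk] -> 13 lines: yoxal fxy pcn phvuy wxg gvs epip yjk ambj ephj synom grbeu rgz

Answer: yoxal
fxy
pcn
phvuy
wxg
gvs
epip
yjk
ambj
ephj
synom
grbeu
rgz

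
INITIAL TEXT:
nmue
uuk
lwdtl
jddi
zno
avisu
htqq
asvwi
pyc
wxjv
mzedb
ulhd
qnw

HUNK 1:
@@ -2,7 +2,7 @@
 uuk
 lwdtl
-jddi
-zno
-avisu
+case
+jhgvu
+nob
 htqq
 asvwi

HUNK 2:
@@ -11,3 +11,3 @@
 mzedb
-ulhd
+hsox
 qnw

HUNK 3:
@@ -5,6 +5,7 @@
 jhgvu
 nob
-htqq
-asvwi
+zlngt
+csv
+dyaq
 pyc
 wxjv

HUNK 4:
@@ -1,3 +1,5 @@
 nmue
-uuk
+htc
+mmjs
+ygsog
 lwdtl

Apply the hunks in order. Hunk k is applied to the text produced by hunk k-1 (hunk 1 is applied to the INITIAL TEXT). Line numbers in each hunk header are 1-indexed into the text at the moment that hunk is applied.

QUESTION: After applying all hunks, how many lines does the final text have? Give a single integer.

Hunk 1: at line 2 remove [jddi,zno,avisu] add [case,jhgvu,nob] -> 13 lines: nmue uuk lwdtl case jhgvu nob htqq asvwi pyc wxjv mzedb ulhd qnw
Hunk 2: at line 11 remove [ulhd] add [hsox] -> 13 lines: nmue uuk lwdtl case jhgvu nob htqq asvwi pyc wxjv mzedb hsox qnw
Hunk 3: at line 5 remove [htqq,asvwi] add [zlngt,csv,dyaq] -> 14 lines: nmue uuk lwdtl case jhgvu nob zlngt csv dyaq pyc wxjv mzedb hsox qnw
Hunk 4: at line 1 remove [uuk] add [htc,mmjs,ygsog] -> 16 lines: nmue htc mmjs ygsog lwdtl case jhgvu nob zlngt csv dyaq pyc wxjv mzedb hsox qnw
Final line count: 16

Answer: 16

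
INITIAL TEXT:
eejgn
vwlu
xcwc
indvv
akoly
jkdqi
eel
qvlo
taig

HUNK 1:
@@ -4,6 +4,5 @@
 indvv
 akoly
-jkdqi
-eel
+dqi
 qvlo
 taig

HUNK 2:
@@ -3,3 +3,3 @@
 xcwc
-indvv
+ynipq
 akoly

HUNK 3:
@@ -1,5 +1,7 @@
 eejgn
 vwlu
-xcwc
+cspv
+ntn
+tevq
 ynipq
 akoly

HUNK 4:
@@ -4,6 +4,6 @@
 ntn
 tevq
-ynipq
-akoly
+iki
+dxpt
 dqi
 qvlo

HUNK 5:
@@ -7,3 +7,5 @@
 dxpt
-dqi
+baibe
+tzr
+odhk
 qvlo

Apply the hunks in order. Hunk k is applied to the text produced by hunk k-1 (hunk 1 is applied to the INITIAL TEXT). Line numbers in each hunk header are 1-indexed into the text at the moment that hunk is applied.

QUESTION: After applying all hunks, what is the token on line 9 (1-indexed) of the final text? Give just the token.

Hunk 1: at line 4 remove [jkdqi,eel] add [dqi] -> 8 lines: eejgn vwlu xcwc indvv akoly dqi qvlo taig
Hunk 2: at line 3 remove [indvv] add [ynipq] -> 8 lines: eejgn vwlu xcwc ynipq akoly dqi qvlo taig
Hunk 3: at line 1 remove [xcwc] add [cspv,ntn,tevq] -> 10 lines: eejgn vwlu cspv ntn tevq ynipq akoly dqi qvlo taig
Hunk 4: at line 4 remove [ynipq,akoly] add [iki,dxpt] -> 10 lines: eejgn vwlu cspv ntn tevq iki dxpt dqi qvlo taig
Hunk 5: at line 7 remove [dqi] add [baibe,tzr,odhk] -> 12 lines: eejgn vwlu cspv ntn tevq iki dxpt baibe tzr odhk qvlo taig
Final line 9: tzr

Answer: tzr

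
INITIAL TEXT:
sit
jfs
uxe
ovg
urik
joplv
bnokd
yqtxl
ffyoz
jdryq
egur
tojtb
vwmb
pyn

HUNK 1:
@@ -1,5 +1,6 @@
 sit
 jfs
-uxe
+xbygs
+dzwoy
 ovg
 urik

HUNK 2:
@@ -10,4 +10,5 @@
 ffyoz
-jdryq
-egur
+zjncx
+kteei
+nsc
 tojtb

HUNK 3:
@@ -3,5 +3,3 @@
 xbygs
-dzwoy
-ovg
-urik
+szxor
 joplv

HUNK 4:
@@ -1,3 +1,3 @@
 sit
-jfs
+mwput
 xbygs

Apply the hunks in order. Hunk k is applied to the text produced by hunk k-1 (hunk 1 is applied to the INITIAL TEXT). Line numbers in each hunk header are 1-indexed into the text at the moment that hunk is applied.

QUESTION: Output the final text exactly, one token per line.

Hunk 1: at line 1 remove [uxe] add [xbygs,dzwoy] -> 15 lines: sit jfs xbygs dzwoy ovg urik joplv bnokd yqtxl ffyoz jdryq egur tojtb vwmb pyn
Hunk 2: at line 10 remove [jdryq,egur] add [zjncx,kteei,nsc] -> 16 lines: sit jfs xbygs dzwoy ovg urik joplv bnokd yqtxl ffyoz zjncx kteei nsc tojtb vwmb pyn
Hunk 3: at line 3 remove [dzwoy,ovg,urik] add [szxor] -> 14 lines: sit jfs xbygs szxor joplv bnokd yqtxl ffyoz zjncx kteei nsc tojtb vwmb pyn
Hunk 4: at line 1 remove [jfs] add [mwput] -> 14 lines: sit mwput xbygs szxor joplv bnokd yqtxl ffyoz zjncx kteei nsc tojtb vwmb pyn

Answer: sit
mwput
xbygs
szxor
joplv
bnokd
yqtxl
ffyoz
zjncx
kteei
nsc
tojtb
vwmb
pyn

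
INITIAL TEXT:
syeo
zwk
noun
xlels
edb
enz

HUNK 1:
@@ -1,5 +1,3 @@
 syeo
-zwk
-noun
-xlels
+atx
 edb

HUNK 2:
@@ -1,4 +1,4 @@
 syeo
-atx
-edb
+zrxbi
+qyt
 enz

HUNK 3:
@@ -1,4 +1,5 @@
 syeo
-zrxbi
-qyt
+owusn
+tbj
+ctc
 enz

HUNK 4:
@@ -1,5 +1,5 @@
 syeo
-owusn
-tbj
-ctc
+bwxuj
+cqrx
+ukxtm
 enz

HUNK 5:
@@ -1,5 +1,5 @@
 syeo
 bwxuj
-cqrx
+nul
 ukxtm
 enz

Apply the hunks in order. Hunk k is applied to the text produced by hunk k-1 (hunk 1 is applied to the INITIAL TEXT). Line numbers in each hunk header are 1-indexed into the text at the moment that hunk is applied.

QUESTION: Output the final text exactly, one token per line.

Answer: syeo
bwxuj
nul
ukxtm
enz

Derivation:
Hunk 1: at line 1 remove [zwk,noun,xlels] add [atx] -> 4 lines: syeo atx edb enz
Hunk 2: at line 1 remove [atx,edb] add [zrxbi,qyt] -> 4 lines: syeo zrxbi qyt enz
Hunk 3: at line 1 remove [zrxbi,qyt] add [owusn,tbj,ctc] -> 5 lines: syeo owusn tbj ctc enz
Hunk 4: at line 1 remove [owusn,tbj,ctc] add [bwxuj,cqrx,ukxtm] -> 5 lines: syeo bwxuj cqrx ukxtm enz
Hunk 5: at line 1 remove [cqrx] add [nul] -> 5 lines: syeo bwxuj nul ukxtm enz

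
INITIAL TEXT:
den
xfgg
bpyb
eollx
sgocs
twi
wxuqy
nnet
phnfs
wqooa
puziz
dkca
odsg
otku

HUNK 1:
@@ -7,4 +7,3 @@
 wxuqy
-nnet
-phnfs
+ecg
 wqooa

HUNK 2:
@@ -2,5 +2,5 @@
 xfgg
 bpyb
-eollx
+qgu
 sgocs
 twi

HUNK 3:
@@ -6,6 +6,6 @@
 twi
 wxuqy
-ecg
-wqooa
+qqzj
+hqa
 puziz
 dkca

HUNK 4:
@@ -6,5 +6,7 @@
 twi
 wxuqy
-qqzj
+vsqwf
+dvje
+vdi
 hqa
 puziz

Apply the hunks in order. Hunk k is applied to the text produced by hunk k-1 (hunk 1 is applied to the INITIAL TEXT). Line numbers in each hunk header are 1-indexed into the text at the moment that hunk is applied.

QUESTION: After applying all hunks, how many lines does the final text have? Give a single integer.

Answer: 15

Derivation:
Hunk 1: at line 7 remove [nnet,phnfs] add [ecg] -> 13 lines: den xfgg bpyb eollx sgocs twi wxuqy ecg wqooa puziz dkca odsg otku
Hunk 2: at line 2 remove [eollx] add [qgu] -> 13 lines: den xfgg bpyb qgu sgocs twi wxuqy ecg wqooa puziz dkca odsg otku
Hunk 3: at line 6 remove [ecg,wqooa] add [qqzj,hqa] -> 13 lines: den xfgg bpyb qgu sgocs twi wxuqy qqzj hqa puziz dkca odsg otku
Hunk 4: at line 6 remove [qqzj] add [vsqwf,dvje,vdi] -> 15 lines: den xfgg bpyb qgu sgocs twi wxuqy vsqwf dvje vdi hqa puziz dkca odsg otku
Final line count: 15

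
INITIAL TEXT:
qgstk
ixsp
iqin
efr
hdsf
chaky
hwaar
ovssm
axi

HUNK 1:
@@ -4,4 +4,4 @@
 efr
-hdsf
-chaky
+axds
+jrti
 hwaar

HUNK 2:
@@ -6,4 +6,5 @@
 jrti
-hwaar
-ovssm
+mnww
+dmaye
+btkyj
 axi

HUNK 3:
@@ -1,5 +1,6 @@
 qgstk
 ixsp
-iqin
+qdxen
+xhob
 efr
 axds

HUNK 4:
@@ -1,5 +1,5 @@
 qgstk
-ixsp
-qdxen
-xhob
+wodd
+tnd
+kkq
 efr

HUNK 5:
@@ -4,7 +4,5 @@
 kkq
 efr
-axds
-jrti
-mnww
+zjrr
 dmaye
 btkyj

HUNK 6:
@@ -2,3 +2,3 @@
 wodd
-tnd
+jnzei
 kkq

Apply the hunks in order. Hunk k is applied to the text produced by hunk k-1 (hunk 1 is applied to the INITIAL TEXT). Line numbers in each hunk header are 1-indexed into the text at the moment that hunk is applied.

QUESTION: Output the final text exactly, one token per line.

Hunk 1: at line 4 remove [hdsf,chaky] add [axds,jrti] -> 9 lines: qgstk ixsp iqin efr axds jrti hwaar ovssm axi
Hunk 2: at line 6 remove [hwaar,ovssm] add [mnww,dmaye,btkyj] -> 10 lines: qgstk ixsp iqin efr axds jrti mnww dmaye btkyj axi
Hunk 3: at line 1 remove [iqin] add [qdxen,xhob] -> 11 lines: qgstk ixsp qdxen xhob efr axds jrti mnww dmaye btkyj axi
Hunk 4: at line 1 remove [ixsp,qdxen,xhob] add [wodd,tnd,kkq] -> 11 lines: qgstk wodd tnd kkq efr axds jrti mnww dmaye btkyj axi
Hunk 5: at line 4 remove [axds,jrti,mnww] add [zjrr] -> 9 lines: qgstk wodd tnd kkq efr zjrr dmaye btkyj axi
Hunk 6: at line 2 remove [tnd] add [jnzei] -> 9 lines: qgstk wodd jnzei kkq efr zjrr dmaye btkyj axi

Answer: qgstk
wodd
jnzei
kkq
efr
zjrr
dmaye
btkyj
axi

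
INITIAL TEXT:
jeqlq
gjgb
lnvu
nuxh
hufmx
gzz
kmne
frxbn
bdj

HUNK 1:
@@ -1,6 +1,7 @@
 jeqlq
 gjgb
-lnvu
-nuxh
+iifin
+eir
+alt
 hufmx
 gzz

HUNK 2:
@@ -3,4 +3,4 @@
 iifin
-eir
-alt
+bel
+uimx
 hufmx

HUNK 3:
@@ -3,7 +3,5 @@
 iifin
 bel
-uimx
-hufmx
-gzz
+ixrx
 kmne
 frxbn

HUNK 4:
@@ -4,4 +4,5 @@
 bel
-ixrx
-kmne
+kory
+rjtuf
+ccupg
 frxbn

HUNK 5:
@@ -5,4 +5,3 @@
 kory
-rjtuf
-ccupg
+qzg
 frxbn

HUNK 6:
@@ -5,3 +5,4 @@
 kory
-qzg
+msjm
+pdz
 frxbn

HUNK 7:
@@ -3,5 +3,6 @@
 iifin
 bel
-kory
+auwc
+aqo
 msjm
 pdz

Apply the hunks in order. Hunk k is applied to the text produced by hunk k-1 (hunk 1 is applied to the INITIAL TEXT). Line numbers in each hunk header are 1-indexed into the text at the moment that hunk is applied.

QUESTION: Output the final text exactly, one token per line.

Answer: jeqlq
gjgb
iifin
bel
auwc
aqo
msjm
pdz
frxbn
bdj

Derivation:
Hunk 1: at line 1 remove [lnvu,nuxh] add [iifin,eir,alt] -> 10 lines: jeqlq gjgb iifin eir alt hufmx gzz kmne frxbn bdj
Hunk 2: at line 3 remove [eir,alt] add [bel,uimx] -> 10 lines: jeqlq gjgb iifin bel uimx hufmx gzz kmne frxbn bdj
Hunk 3: at line 3 remove [uimx,hufmx,gzz] add [ixrx] -> 8 lines: jeqlq gjgb iifin bel ixrx kmne frxbn bdj
Hunk 4: at line 4 remove [ixrx,kmne] add [kory,rjtuf,ccupg] -> 9 lines: jeqlq gjgb iifin bel kory rjtuf ccupg frxbn bdj
Hunk 5: at line 5 remove [rjtuf,ccupg] add [qzg] -> 8 lines: jeqlq gjgb iifin bel kory qzg frxbn bdj
Hunk 6: at line 5 remove [qzg] add [msjm,pdz] -> 9 lines: jeqlq gjgb iifin bel kory msjm pdz frxbn bdj
Hunk 7: at line 3 remove [kory] add [auwc,aqo] -> 10 lines: jeqlq gjgb iifin bel auwc aqo msjm pdz frxbn bdj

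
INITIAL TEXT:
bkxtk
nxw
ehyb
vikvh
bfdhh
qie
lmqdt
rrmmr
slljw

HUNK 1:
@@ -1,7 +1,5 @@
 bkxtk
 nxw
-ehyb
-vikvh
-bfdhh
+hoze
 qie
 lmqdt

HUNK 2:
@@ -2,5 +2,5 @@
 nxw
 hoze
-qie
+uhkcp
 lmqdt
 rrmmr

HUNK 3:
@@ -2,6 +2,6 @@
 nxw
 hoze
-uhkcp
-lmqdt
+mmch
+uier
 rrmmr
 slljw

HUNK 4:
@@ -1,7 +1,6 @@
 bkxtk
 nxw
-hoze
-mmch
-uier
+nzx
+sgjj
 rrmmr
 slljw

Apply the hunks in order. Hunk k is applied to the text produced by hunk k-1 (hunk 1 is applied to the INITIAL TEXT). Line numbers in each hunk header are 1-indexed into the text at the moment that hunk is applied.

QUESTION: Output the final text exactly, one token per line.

Hunk 1: at line 1 remove [ehyb,vikvh,bfdhh] add [hoze] -> 7 lines: bkxtk nxw hoze qie lmqdt rrmmr slljw
Hunk 2: at line 2 remove [qie] add [uhkcp] -> 7 lines: bkxtk nxw hoze uhkcp lmqdt rrmmr slljw
Hunk 3: at line 2 remove [uhkcp,lmqdt] add [mmch,uier] -> 7 lines: bkxtk nxw hoze mmch uier rrmmr slljw
Hunk 4: at line 1 remove [hoze,mmch,uier] add [nzx,sgjj] -> 6 lines: bkxtk nxw nzx sgjj rrmmr slljw

Answer: bkxtk
nxw
nzx
sgjj
rrmmr
slljw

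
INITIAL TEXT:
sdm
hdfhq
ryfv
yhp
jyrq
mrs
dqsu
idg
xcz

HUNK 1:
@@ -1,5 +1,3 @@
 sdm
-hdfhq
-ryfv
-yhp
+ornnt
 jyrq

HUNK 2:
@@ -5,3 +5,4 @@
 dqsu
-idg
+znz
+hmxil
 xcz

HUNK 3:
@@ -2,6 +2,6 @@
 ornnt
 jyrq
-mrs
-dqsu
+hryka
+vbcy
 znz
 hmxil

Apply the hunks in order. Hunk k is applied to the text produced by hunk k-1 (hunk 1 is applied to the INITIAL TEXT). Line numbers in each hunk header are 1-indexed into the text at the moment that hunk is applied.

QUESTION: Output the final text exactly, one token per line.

Answer: sdm
ornnt
jyrq
hryka
vbcy
znz
hmxil
xcz

Derivation:
Hunk 1: at line 1 remove [hdfhq,ryfv,yhp] add [ornnt] -> 7 lines: sdm ornnt jyrq mrs dqsu idg xcz
Hunk 2: at line 5 remove [idg] add [znz,hmxil] -> 8 lines: sdm ornnt jyrq mrs dqsu znz hmxil xcz
Hunk 3: at line 2 remove [mrs,dqsu] add [hryka,vbcy] -> 8 lines: sdm ornnt jyrq hryka vbcy znz hmxil xcz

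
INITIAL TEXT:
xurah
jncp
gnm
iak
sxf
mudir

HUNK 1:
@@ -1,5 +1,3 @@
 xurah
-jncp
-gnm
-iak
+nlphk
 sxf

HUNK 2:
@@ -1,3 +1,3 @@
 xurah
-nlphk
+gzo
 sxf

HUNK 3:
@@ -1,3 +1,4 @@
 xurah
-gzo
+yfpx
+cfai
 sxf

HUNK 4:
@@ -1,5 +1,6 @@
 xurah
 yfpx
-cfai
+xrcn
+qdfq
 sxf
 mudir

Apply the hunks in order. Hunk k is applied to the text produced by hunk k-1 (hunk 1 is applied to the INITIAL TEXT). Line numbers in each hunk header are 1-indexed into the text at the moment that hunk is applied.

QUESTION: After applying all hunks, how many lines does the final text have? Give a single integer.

Answer: 6

Derivation:
Hunk 1: at line 1 remove [jncp,gnm,iak] add [nlphk] -> 4 lines: xurah nlphk sxf mudir
Hunk 2: at line 1 remove [nlphk] add [gzo] -> 4 lines: xurah gzo sxf mudir
Hunk 3: at line 1 remove [gzo] add [yfpx,cfai] -> 5 lines: xurah yfpx cfai sxf mudir
Hunk 4: at line 1 remove [cfai] add [xrcn,qdfq] -> 6 lines: xurah yfpx xrcn qdfq sxf mudir
Final line count: 6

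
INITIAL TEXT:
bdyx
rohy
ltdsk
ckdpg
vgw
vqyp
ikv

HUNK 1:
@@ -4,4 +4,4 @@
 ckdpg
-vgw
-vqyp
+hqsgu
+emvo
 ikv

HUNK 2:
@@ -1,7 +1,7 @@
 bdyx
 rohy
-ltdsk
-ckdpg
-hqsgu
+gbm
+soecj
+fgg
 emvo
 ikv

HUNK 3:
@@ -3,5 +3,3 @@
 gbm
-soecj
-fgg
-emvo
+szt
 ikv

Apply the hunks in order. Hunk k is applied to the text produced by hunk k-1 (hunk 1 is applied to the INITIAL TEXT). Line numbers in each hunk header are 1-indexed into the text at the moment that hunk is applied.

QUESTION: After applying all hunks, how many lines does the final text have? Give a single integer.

Answer: 5

Derivation:
Hunk 1: at line 4 remove [vgw,vqyp] add [hqsgu,emvo] -> 7 lines: bdyx rohy ltdsk ckdpg hqsgu emvo ikv
Hunk 2: at line 1 remove [ltdsk,ckdpg,hqsgu] add [gbm,soecj,fgg] -> 7 lines: bdyx rohy gbm soecj fgg emvo ikv
Hunk 3: at line 3 remove [soecj,fgg,emvo] add [szt] -> 5 lines: bdyx rohy gbm szt ikv
Final line count: 5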